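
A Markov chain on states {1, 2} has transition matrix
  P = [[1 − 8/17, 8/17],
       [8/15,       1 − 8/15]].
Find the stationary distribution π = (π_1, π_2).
π_1 = 17/32, π_2 = 15/32

Solve πP = π with π_1 + π_2 = 1. From πP = π: π_1 · (1 − 8/17) + π_2 · 8/15 = π_1 ⇒ π_2 · 8/15 = π_1 · 8/17 ⇒ π_2/π_1 = (8/17)/(8/15) = 15/17. Together with π_1 + π_2 = 1:
  π_1 = (8/15)/(8/17 + 8/15) = (8/15)/(256/255) = 17/32,
  π_2 = (8/17)/(8/17 + 8/15) = (8/17)/(256/255) = 15/32.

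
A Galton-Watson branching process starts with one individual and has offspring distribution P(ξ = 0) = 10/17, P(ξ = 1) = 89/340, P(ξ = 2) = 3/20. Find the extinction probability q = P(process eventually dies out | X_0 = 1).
q = 1

Mean offspring μ = 0·10/17 + 1·89/340 + 2·3/20 = 191/340 ≤ 1. For μ ≤ 1 with offspring not concentrated at 1, the Galton-Watson process goes extinct almost surely, so q = 1.
(Algebraic check: The pgf is f(s) = 10/17 + 89/340·s + 3/20·s². The extinction probability q is the smallest fixed point of f in [0, 1]. Setting s = f(s):
  3/20·s² + (89/340 − 1)·s + 10/17 = 0
  3/20·s² − (10/17 + 3/20)·s + 10/17 = 0
which factors as (s − 1)·(3/20·s − 10/17) = 0, giving roots s = 1 and s = (10/17)/(3/20) = 200/51. Since 200/51 ≥ 1, the smallest root in [0, 1] is s = 1.)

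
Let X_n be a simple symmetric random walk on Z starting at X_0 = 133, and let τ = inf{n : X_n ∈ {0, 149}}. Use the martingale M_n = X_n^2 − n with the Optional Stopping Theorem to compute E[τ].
E[τ] = 2128

M_n = X_n^2 − n is a martingale (since E[X_{n+1}^2 | F_n] = X_n^2 + 1). By OST (τ has finite mean in a bounded region), E[M_τ] = E[M_0] = X_0^2 − 0 = 133^2 = 17689. Also E[M_τ] = E[X_τ^2] − E[τ]. The walk exits at 0 or 149, with P(hit 149 first) = 133/149, so E[X_τ^2] = 149^2 · 133/149 + 0 = 19817. Thus E[τ] = E[X_τ^2] − E[M_τ] = 19817 − 17689 = 2128 = 133(149 − 133) = 2128.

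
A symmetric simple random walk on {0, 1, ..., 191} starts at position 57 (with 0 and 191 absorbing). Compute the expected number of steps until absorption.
E[τ | X_0 = 57] = 7638

Let v_k = E[τ | X_0 = k]. Boundary: v_0 = v_191 = 0. Recurrence: v_k = 1 + (v_{k-1} + v_{k+1})/2 for 1 ≤ k ≤ 190. The particular solution to v_k − (v_{k-1} + v_{k+1})/2 = 1 is v_k = −k^2. Adding homogeneous solution A + B k and matching boundaries gives v_k = k (191 − k). Substituting k = 57: v_57 = 57 · 134 = 7638.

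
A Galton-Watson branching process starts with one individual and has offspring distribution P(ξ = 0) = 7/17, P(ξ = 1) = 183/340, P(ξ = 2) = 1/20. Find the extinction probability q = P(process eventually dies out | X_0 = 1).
q = 1

Mean offspring μ = 0·7/17 + 1·183/340 + 2·1/20 = 217/340 ≤ 1. For μ ≤ 1 with offspring not concentrated at 1, the Galton-Watson process goes extinct almost surely, so q = 1.
(Algebraic check: The pgf is f(s) = 7/17 + 183/340·s + 1/20·s². The extinction probability q is the smallest fixed point of f in [0, 1]. Setting s = f(s):
  1/20·s² + (183/340 − 1)·s + 7/17 = 0
  1/20·s² − (7/17 + 1/20)·s + 7/17 = 0
which factors as (s − 1)·(1/20·s − 7/17) = 0, giving roots s = 1 and s = (7/17)/(1/20) = 140/17. Since 140/17 ≥ 1, the smallest root in [0, 1] is s = 1.)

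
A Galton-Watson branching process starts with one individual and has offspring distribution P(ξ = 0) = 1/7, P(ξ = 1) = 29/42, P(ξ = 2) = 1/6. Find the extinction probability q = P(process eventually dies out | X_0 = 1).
q = 6/7

The pgf is f(s) = 1/7 + 29/42·s + 1/6·s². The extinction probability q is the smallest fixed point of f in [0, 1]. Setting s = f(s):
  1/6·s² + (29/42 − 1)·s + 1/7 = 0
  1/6·s² − (1/7 + 1/6)·s + 1/7 = 0
which factors as (s − 1)·(1/6·s − 1/7) = 0, giving roots s = 1 and s = (1/7)/(1/6) = 6/7.
Mean offspring μ = 29/42 + 2·1/6 = 43/42 > 1 (supercritical), so q < 1. The extinction probability is the smaller root: q = (1/7)/(1/6) = 6/7.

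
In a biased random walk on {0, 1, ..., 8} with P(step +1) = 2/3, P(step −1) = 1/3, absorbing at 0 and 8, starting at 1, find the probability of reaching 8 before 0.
P(hit 8 before 0) = (1 − (1/2)^1) / (1 − (1/2)^8) = 128/255

Let u_k denote P(reach 8 before 0 | start at k). Boundary: u_0 = 0, u_8 = 1. Recurrence: u_k = 2/3·u_{k+1} + 1/3·u_{k-1} for 1 ≤ k ≤ 7. Try u_k = A + B·r^k with r = q/p = (1/3)/(2/3) = 1/2. Substitution satisfies the recurrence; boundary conditions give:
  u_k = (1 − r^k) / (1 − r^N) = (1 − (1/2)^1) / (1 − (1/2)^8) = 128/255.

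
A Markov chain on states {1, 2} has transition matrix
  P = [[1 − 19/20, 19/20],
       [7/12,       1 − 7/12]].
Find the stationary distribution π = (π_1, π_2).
π_1 = 35/92, π_2 = 57/92

Solve πP = π with π_1 + π_2 = 1. From πP = π: π_1 · (1 − 19/20) + π_2 · 7/12 = π_1 ⇒ π_2 · 7/12 = π_1 · 19/20 ⇒ π_2/π_1 = (19/20)/(7/12) = 57/35. Together with π_1 + π_2 = 1:
  π_1 = (7/12)/(19/20 + 7/12) = (7/12)/(23/15) = 35/92,
  π_2 = (19/20)/(19/20 + 7/12) = (19/20)/(23/15) = 57/92.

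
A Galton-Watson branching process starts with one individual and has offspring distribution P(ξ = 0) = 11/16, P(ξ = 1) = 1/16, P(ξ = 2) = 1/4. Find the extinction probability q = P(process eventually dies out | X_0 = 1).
q = 1

Mean offspring μ = 0·11/16 + 1·1/16 + 2·1/4 = 9/16 ≤ 1. For μ ≤ 1 with offspring not concentrated at 1, the Galton-Watson process goes extinct almost surely, so q = 1.
(Algebraic check: The pgf is f(s) = 11/16 + 1/16·s + 1/4·s². The extinction probability q is the smallest fixed point of f in [0, 1]. Setting s = f(s):
  1/4·s² + (1/16 − 1)·s + 11/16 = 0
  1/4·s² − (11/16 + 1/4)·s + 11/16 = 0
which factors as (s − 1)·(1/4·s − 11/16) = 0, giving roots s = 1 and s = (11/16)/(1/4) = 11/4. Since 11/4 ≥ 1, the smallest root in [0, 1] is s = 1.)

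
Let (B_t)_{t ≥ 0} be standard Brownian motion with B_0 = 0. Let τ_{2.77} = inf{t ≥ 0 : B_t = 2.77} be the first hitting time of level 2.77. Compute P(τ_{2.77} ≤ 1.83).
P(τ_{2.77} ≤ 1.83) = 2(1 − Φ(2.77/√1.83)) = 2(1 − Φ(2.0476)) ≈ 0.0406

By the reflection principle for standard BM, P(τ_b ≤ t) = 2 · P(B_t ≥ b). Since B_t ~ N(0, t), P(B_t ≥ 2.77) = 1 − Φ(2.77/√t) = 1 − Φ(2.77/√1.83) = 1 − Φ(2.0476) ≈ 0.02030. Doubling: P(τ_{2.77} ≤ 1.83) ≈ 2 · 0.02030 = 0.04060 ≈ 0.0406.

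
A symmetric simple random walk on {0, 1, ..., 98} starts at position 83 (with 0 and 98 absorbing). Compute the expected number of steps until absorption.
E[τ | X_0 = 83] = 1245

Let v_k = E[τ | X_0 = k]. Boundary: v_0 = v_98 = 0. Recurrence: v_k = 1 + (v_{k-1} + v_{k+1})/2 for 1 ≤ k ≤ 97. The particular solution to v_k − (v_{k-1} + v_{k+1})/2 = 1 is v_k = −k^2. Adding homogeneous solution A + B k and matching boundaries gives v_k = k (98 − k). Substituting k = 83: v_83 = 83 · 15 = 1245.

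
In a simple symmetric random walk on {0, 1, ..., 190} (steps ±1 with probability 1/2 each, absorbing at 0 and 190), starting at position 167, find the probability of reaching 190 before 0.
P(hit 190 before 0) = 167/190

Let u_k = P(hit 190 before 0 | start at k). Then u_0 = 0, u_190 = 1, and u_k = u_{k-1}/2 + u_{k+1}/2 for 1 ≤ k ≤ 189. This harmonic recurrence is solved by u_k = k/190, giving u_167 = 167/190.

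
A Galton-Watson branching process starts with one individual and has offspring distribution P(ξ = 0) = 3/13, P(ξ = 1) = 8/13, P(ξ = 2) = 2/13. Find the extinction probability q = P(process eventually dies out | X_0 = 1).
q = 1

Mean offspring μ = 0·3/13 + 1·8/13 + 2·2/13 = 12/13 ≤ 1. For μ ≤ 1 with offspring not concentrated at 1, the Galton-Watson process goes extinct almost surely, so q = 1.
(Algebraic check: The pgf is f(s) = 3/13 + 8/13·s + 2/13·s². The extinction probability q is the smallest fixed point of f in [0, 1]. Setting s = f(s):
  2/13·s² + (8/13 − 1)·s + 3/13 = 0
  2/13·s² − (3/13 + 2/13)·s + 3/13 = 0
which factors as (s − 1)·(2/13·s − 3/13) = 0, giving roots s = 1 and s = (3/13)/(2/13) = 3/2. Since 3/2 ≥ 1, the smallest root in [0, 1] is s = 1.)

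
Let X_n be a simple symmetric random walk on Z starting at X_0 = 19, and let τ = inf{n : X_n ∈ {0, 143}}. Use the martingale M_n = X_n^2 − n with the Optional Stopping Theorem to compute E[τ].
E[τ] = 2356

M_n = X_n^2 − n is a martingale (since E[X_{n+1}^2 | F_n] = X_n^2 + 1). By OST (τ has finite mean in a bounded region), E[M_τ] = E[M_0] = X_0^2 − 0 = 19^2 = 361. Also E[M_τ] = E[X_τ^2] − E[τ]. The walk exits at 0 or 143, with P(hit 143 first) = 19/143, so E[X_τ^2] = 143^2 · 19/143 + 0 = 2717. Thus E[τ] = E[X_τ^2] − E[M_τ] = 2717 − 361 = 2356 = 19(143 − 19) = 2356.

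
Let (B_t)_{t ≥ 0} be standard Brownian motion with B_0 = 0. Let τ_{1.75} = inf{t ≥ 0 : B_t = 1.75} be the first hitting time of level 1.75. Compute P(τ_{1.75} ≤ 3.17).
P(τ_{1.75} ≤ 3.17) = 2(1 − Φ(1.75/√3.17)) = 2(1 − Φ(0.9829)) ≈ 0.3257

By the reflection principle for standard BM, P(τ_b ≤ t) = 2 · P(B_t ≥ b). Since B_t ~ N(0, t), P(B_t ≥ 1.75) = 1 − Φ(1.75/√t) = 1 − Φ(1.75/√3.17) = 1 − Φ(0.9829) ≈ 0.16283. Doubling: P(τ_{1.75} ≤ 3.17) ≈ 2 · 0.16283 = 0.32566 ≈ 0.3257.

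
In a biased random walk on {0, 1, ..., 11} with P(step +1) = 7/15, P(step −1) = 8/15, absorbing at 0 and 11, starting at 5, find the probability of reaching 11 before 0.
P(hit 11 before 0) = (1 − (8/7)^5) / (1 − (8/7)^11) = 1877795689/6612607849

Let u_k denote P(reach 11 before 0 | start at k). Boundary: u_0 = 0, u_11 = 1. Recurrence: u_k = 7/15·u_{k+1} + 8/15·u_{k-1} for 1 ≤ k ≤ 10. Try u_k = A + B·r^k with r = q/p = (8/15)/(7/15) = 8/7. Substitution satisfies the recurrence; boundary conditions give:
  u_k = (1 − r^k) / (1 − r^N) = (1 − (8/7)^5) / (1 − (8/7)^11) = 1877795689/6612607849.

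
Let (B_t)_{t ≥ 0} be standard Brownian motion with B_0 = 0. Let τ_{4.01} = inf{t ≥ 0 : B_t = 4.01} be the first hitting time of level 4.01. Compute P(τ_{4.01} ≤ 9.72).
P(τ_{4.01} ≤ 9.72) = 2(1 − Φ(4.01/√9.72)) = 2(1 − Φ(1.2862)) ≈ 0.1984

By the reflection principle for standard BM, P(τ_b ≤ t) = 2 · P(B_t ≥ b). Since B_t ~ N(0, t), P(B_t ≥ 4.01) = 1 − Φ(4.01/√t) = 1 − Φ(4.01/√9.72) = 1 − Φ(1.2862) ≈ 0.09919. Doubling: P(τ_{4.01} ≤ 9.72) ≈ 2 · 0.09919 = 0.19838 ≈ 0.1984.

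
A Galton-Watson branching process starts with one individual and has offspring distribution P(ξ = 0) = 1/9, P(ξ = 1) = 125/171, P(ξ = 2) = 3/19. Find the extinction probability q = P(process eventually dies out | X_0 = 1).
q = 19/27

The pgf is f(s) = 1/9 + 125/171·s + 3/19·s². The extinction probability q is the smallest fixed point of f in [0, 1]. Setting s = f(s):
  3/19·s² + (125/171 − 1)·s + 1/9 = 0
  3/19·s² − (1/9 + 3/19)·s + 1/9 = 0
which factors as (s − 1)·(3/19·s − 1/9) = 0, giving roots s = 1 and s = (1/9)/(3/19) = 19/27.
Mean offspring μ = 125/171 + 2·3/19 = 179/171 > 1 (supercritical), so q < 1. The extinction probability is the smaller root: q = (1/9)/(3/19) = 19/27.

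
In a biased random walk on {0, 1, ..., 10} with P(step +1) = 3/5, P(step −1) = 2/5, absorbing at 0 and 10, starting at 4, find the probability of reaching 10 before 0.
P(hit 10 before 0) = (1 − (2/3)^4) / (1 − (2/3)^10) = 9477/11605

Let u_k denote P(reach 10 before 0 | start at k). Boundary: u_0 = 0, u_10 = 1. Recurrence: u_k = 3/5·u_{k+1} + 2/5·u_{k-1} for 1 ≤ k ≤ 9. Try u_k = A + B·r^k with r = q/p = (2/5)/(3/5) = 2/3. Substitution satisfies the recurrence; boundary conditions give:
  u_k = (1 − r^k) / (1 − r^N) = (1 − (2/3)^4) / (1 − (2/3)^10) = 9477/11605.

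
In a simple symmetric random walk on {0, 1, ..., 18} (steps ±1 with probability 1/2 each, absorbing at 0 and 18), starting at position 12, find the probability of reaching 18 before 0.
P(hit 18 before 0) = 12/18 = 2/3

Let u_k = P(hit 18 before 0 | start at k). Then u_0 = 0, u_18 = 1, and u_k = u_{k-1}/2 + u_{k+1}/2 for 1 ≤ k ≤ 17. This harmonic recurrence is solved by u_k = k/18, giving u_12 = 12/18 = 2/3.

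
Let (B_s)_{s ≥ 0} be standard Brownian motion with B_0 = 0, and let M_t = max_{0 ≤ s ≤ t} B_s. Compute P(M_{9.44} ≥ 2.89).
P(M_{9.44} ≥ 2.89) = 2·P(B_{9.44} ≥ 2.89) = 2(1 − Φ(2.89/√9.44)) ≈ 0.3469

By the reflection principle for Brownian motion, P(M_t ≥ a) = 2 · P(B_t ≥ a) for a ≥ 0. Since B_t ~ N(0, t), P(B_t ≥ 2.89) = 1 − Φ(2.89/√t) = 1 − Φ(2.89/√9.44) = 1 − Φ(0.9406). So
  P(M_{9.44} ≥ 2.89) = 2(1 − Φ(0.9406)) ≈ 0.3469.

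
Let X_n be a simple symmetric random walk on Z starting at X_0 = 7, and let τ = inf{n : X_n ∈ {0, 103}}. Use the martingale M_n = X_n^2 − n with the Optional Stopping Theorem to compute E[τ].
E[τ] = 672

M_n = X_n^2 − n is a martingale (since E[X_{n+1}^2 | F_n] = X_n^2 + 1). By OST (τ has finite mean in a bounded region), E[M_τ] = E[M_0] = X_0^2 − 0 = 7^2 = 49. Also E[M_τ] = E[X_τ^2] − E[τ]. The walk exits at 0 or 103, with P(hit 103 first) = 7/103, so E[X_τ^2] = 103^2 · 7/103 + 0 = 721. Thus E[τ] = E[X_τ^2] − E[M_τ] = 721 − 49 = 672 = 7(103 − 7) = 672.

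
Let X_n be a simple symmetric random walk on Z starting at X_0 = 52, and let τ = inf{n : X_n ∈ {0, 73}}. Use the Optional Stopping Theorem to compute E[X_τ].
E[X_τ] = 52

X_n is a martingale and τ is a bounded-mean stopping time (indeed τ is finite a.s. with bounded expectation since the walk is in a bounded region). By the OST, E[X_τ] = E[X_0] = 52. Equivalently: E[X_τ] = 73 · P(hit 73 first) + 0 · P(hit 0 first) = 73 · (52/73) = 52.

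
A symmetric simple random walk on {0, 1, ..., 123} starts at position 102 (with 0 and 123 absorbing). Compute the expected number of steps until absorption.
E[τ | X_0 = 102] = 2142

Let v_k = E[τ | X_0 = k]. Boundary: v_0 = v_123 = 0. Recurrence: v_k = 1 + (v_{k-1} + v_{k+1})/2 for 1 ≤ k ≤ 122. The particular solution to v_k − (v_{k-1} + v_{k+1})/2 = 1 is v_k = −k^2. Adding homogeneous solution A + B k and matching boundaries gives v_k = k (123 − k). Substituting k = 102: v_102 = 102 · 21 = 2142.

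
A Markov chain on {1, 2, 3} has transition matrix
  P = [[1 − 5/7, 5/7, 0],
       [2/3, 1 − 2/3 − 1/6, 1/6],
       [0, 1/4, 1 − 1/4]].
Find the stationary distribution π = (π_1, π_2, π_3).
π = (14/39, 5/13, 10/39)

This is a birth-death chain on three states, which satisfies detailed balance: π_1 · P_{12} = π_2 · P_{21} and π_2 · P_{23} = π_3 · P_{32}.
From π_1 · 5/7 = π_2 · 2/3: π_2/π_1 = (5/7)/(2/3) = 15/14.
From π_2 · 1/6 = π_3 · 1/4: π_3/π_2 = (1/6)/(1/4) = 2/3.
Take π_1 proportional to 1; then unnormalized π = (1, 15/14, 5/7). Normalize by dividing by the sum 39/14:
  π = (14/39, 5/13, 10/39).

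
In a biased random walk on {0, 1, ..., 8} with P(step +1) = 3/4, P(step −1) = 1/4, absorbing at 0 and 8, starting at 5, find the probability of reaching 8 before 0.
P(hit 8 before 0) = (1 − (1/3)^5) / (1 − (1/3)^8) = 3267/3280

Let u_k denote P(reach 8 before 0 | start at k). Boundary: u_0 = 0, u_8 = 1. Recurrence: u_k = 3/4·u_{k+1} + 1/4·u_{k-1} for 1 ≤ k ≤ 7. Try u_k = A + B·r^k with r = q/p = (1/4)/(3/4) = 1/3. Substitution satisfies the recurrence; boundary conditions give:
  u_k = (1 − r^k) / (1 − r^N) = (1 − (1/3)^5) / (1 − (1/3)^8) = 3267/3280.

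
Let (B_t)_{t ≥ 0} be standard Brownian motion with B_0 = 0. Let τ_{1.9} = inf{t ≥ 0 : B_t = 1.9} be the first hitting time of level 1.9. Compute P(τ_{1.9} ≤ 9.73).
P(τ_{1.9} ≤ 9.73) = 2(1 − Φ(1.9/√9.73)) = 2(1 − Φ(0.6091)) ≈ 0.5425

By the reflection principle for standard BM, P(τ_b ≤ t) = 2 · P(B_t ≥ b). Since B_t ~ N(0, t), P(B_t ≥ 1.9) = 1 − Φ(1.9/√t) = 1 − Φ(1.9/√9.73) = 1 − Φ(0.6091) ≈ 0.27123. Doubling: P(τ_{1.9} ≤ 9.73) ≈ 2 · 0.27123 = 0.54246 ≈ 0.5425.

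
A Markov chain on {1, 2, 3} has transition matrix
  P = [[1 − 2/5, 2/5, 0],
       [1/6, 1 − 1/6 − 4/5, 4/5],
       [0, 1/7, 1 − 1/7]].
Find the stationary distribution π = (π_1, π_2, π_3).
π = (25/421, 60/421, 336/421)

This is a birth-death chain on three states, which satisfies detailed balance: π_1 · P_{12} = π_2 · P_{21} and π_2 · P_{23} = π_3 · P_{32}.
From π_1 · 2/5 = π_2 · 1/6: π_2/π_1 = (2/5)/(1/6) = 12/5.
From π_2 · 4/5 = π_3 · 1/7: π_3/π_2 = (4/5)/(1/7) = 28/5.
Take π_1 proportional to 1; then unnormalized π = (1, 12/5, 336/25). Normalize by dividing by the sum 421/25:
  π = (25/421, 60/421, 336/421).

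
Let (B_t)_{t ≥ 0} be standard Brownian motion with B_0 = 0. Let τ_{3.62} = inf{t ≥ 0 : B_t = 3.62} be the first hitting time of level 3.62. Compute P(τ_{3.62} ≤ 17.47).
P(τ_{3.62} ≤ 17.47) = 2(1 − Φ(3.62/√17.47)) = 2(1 − Φ(0.8661)) ≈ 0.3864

By the reflection principle for standard BM, P(τ_b ≤ t) = 2 · P(B_t ≥ b). Since B_t ~ N(0, t), P(B_t ≥ 3.62) = 1 − Φ(3.62/√t) = 1 − Φ(3.62/√17.47) = 1 − Φ(0.8661) ≈ 0.19322. Doubling: P(τ_{3.62} ≤ 17.47) ≈ 2 · 0.19322 = 0.38644 ≈ 0.3864.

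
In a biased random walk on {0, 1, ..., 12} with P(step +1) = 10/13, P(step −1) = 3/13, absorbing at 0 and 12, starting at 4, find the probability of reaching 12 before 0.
P(hit 12 before 0) = (1 − (3/10)^4) / (1 − (3/10)^12) = 100000000/100816561

Let u_k denote P(reach 12 before 0 | start at k). Boundary: u_0 = 0, u_12 = 1. Recurrence: u_k = 10/13·u_{k+1} + 3/13·u_{k-1} for 1 ≤ k ≤ 11. Try u_k = A + B·r^k with r = q/p = (3/13)/(10/13) = 3/10. Substitution satisfies the recurrence; boundary conditions give:
  u_k = (1 − r^k) / (1 − r^N) = (1 − (3/10)^4) / (1 − (3/10)^12) = 100000000/100816561.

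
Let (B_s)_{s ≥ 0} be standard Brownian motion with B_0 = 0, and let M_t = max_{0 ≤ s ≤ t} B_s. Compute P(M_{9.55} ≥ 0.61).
P(M_{9.55} ≥ 0.61) = 2·P(B_{9.55} ≥ 0.61) = 2(1 − Φ(0.61/√9.55)) ≈ 0.8435

By the reflection principle for Brownian motion, P(M_t ≥ a) = 2 · P(B_t ≥ a) for a ≥ 0. Since B_t ~ N(0, t), P(B_t ≥ 0.61) = 1 − Φ(0.61/√t) = 1 − Φ(0.61/√9.55) = 1 − Φ(0.1974). So
  P(M_{9.55} ≥ 0.61) = 2(1 − Φ(0.1974)) ≈ 0.8435.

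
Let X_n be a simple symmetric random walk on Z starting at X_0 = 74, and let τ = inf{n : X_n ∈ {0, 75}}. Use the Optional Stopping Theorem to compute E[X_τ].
E[X_τ] = 74

X_n is a martingale and τ is a bounded-mean stopping time (indeed τ is finite a.s. with bounded expectation since the walk is in a bounded region). By the OST, E[X_τ] = E[X_0] = 74. Equivalently: E[X_τ] = 75 · P(hit 75 first) + 0 · P(hit 0 first) = 75 · (74/75) = 74.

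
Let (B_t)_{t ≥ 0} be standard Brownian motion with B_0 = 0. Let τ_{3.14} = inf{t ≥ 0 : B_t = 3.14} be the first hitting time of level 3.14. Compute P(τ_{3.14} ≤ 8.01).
P(τ_{3.14} ≤ 8.01) = 2(1 − Φ(3.14/√8.01)) = 2(1 − Φ(1.1095)) ≈ 0.2672

By the reflection principle for standard BM, P(τ_b ≤ t) = 2 · P(B_t ≥ b). Since B_t ~ N(0, t), P(B_t ≥ 3.14) = 1 − Φ(3.14/√t) = 1 − Φ(3.14/√8.01) = 1 − Φ(1.1095) ≈ 0.13361. Doubling: P(τ_{3.14} ≤ 8.01) ≈ 2 · 0.13361 = 0.26722 ≈ 0.2672.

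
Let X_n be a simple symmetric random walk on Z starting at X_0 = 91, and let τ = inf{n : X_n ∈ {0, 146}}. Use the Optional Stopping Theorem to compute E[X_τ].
E[X_τ] = 91

X_n is a martingale and τ is a bounded-mean stopping time (indeed τ is finite a.s. with bounded expectation since the walk is in a bounded region). By the OST, E[X_τ] = E[X_0] = 91. Equivalently: E[X_τ] = 146 · P(hit 146 first) + 0 · P(hit 0 first) = 146 · (91/146) = 91.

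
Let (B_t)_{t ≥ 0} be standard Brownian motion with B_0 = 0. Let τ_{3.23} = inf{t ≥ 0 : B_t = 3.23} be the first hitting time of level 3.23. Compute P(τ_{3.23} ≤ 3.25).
P(τ_{3.23} ≤ 3.25) = 2(1 − Φ(3.23/√3.25)) = 2(1 − Φ(1.7917)) ≈ 0.0732

By the reflection principle for standard BM, P(τ_b ≤ t) = 2 · P(B_t ≥ b). Since B_t ~ N(0, t), P(B_t ≥ 3.23) = 1 − Φ(3.23/√t) = 1 − Φ(3.23/√3.25) = 1 − Φ(1.7917) ≈ 0.03659. Doubling: P(τ_{3.23} ≤ 3.25) ≈ 2 · 0.03659 = 0.07318 ≈ 0.0732.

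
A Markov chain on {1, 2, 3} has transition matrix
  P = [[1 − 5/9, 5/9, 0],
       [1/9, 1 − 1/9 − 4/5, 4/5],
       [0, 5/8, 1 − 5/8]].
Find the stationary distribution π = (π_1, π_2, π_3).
π = (5/62, 25/62, 16/31)

This is a birth-death chain on three states, which satisfies detailed balance: π_1 · P_{12} = π_2 · P_{21} and π_2 · P_{23} = π_3 · P_{32}.
From π_1 · 5/9 = π_2 · 1/9: π_2/π_1 = (5/9)/(1/9) = 5.
From π_2 · 4/5 = π_3 · 5/8: π_3/π_2 = (4/5)/(5/8) = 32/25.
Take π_1 proportional to 1; then unnormalized π = (1, 5, 32/5). Normalize by dividing by the sum 62/5:
  π = (5/62, 25/62, 16/31).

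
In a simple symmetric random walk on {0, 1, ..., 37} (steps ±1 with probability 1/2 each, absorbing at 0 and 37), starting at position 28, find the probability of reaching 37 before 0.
P(hit 37 before 0) = 28/37

Let u_k = P(hit 37 before 0 | start at k). Then u_0 = 0, u_37 = 1, and u_k = u_{k-1}/2 + u_{k+1}/2 for 1 ≤ k ≤ 36. This harmonic recurrence is solved by u_k = k/37, giving u_28 = 28/37.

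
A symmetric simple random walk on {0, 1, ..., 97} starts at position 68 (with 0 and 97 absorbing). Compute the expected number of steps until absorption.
E[τ | X_0 = 68] = 1972

Let v_k = E[τ | X_0 = k]. Boundary: v_0 = v_97 = 0. Recurrence: v_k = 1 + (v_{k-1} + v_{k+1})/2 for 1 ≤ k ≤ 96. The particular solution to v_k − (v_{k-1} + v_{k+1})/2 = 1 is v_k = −k^2. Adding homogeneous solution A + B k and matching boundaries gives v_k = k (97 − k). Substituting k = 68: v_68 = 68 · 29 = 1972.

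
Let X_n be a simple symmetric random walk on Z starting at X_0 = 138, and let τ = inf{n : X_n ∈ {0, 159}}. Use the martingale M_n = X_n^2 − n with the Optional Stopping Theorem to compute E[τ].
E[τ] = 2898

M_n = X_n^2 − n is a martingale (since E[X_{n+1}^2 | F_n] = X_n^2 + 1). By OST (τ has finite mean in a bounded region), E[M_τ] = E[M_0] = X_0^2 − 0 = 138^2 = 19044. Also E[M_τ] = E[X_τ^2] − E[τ]. The walk exits at 0 or 159, with P(hit 159 first) = 138/159, so E[X_τ^2] = 159^2 · 138/159 + 0 = 21942. Thus E[τ] = E[X_τ^2] − E[M_τ] = 21942 − 19044 = 2898 = 138(159 − 138) = 2898.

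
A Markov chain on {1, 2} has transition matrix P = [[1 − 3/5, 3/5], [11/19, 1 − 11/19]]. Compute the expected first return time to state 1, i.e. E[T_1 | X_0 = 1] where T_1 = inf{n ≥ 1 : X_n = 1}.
E[T_1 | X_0 = 1] = 1/π_1 = 112/55

For an irreducible recurrent Markov chain with stationary distribution π, E[T_i | X_0 = i] = 1/π_i (Kac's formula). Here π_1 = (11/19)/(3/5 + 11/19) = (11/19)/(112/95) = 55/112, so E[T_1 | X_0 = 1] = 1/π_1 = (3/5 + 11/19)/(11/19) = (112/95)/(11/19) = 112/55.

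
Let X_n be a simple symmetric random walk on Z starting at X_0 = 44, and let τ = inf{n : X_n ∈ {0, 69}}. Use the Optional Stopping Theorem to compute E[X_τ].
E[X_τ] = 44

X_n is a martingale and τ is a bounded-mean stopping time (indeed τ is finite a.s. with bounded expectation since the walk is in a bounded region). By the OST, E[X_τ] = E[X_0] = 44. Equivalently: E[X_τ] = 69 · P(hit 69 first) + 0 · P(hit 0 first) = 69 · (44/69) = 44.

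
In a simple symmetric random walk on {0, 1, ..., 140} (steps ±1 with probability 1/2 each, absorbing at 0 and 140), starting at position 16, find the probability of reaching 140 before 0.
P(hit 140 before 0) = 16/140 = 4/35

Let u_k = P(hit 140 before 0 | start at k). Then u_0 = 0, u_140 = 1, and u_k = u_{k-1}/2 + u_{k+1}/2 for 1 ≤ k ≤ 139. This harmonic recurrence is solved by u_k = k/140, giving u_16 = 16/140 = 4/35.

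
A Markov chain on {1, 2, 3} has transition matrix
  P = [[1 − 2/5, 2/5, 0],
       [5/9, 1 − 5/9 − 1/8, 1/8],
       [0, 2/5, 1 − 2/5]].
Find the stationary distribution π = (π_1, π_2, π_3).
π = (200/389, 144/389, 45/389)

This is a birth-death chain on three states, which satisfies detailed balance: π_1 · P_{12} = π_2 · P_{21} and π_2 · P_{23} = π_3 · P_{32}.
From π_1 · 2/5 = π_2 · 5/9: π_2/π_1 = (2/5)/(5/9) = 18/25.
From π_2 · 1/8 = π_3 · 2/5: π_3/π_2 = (1/8)/(2/5) = 5/16.
Take π_1 proportional to 1; then unnormalized π = (1, 18/25, 9/40). Normalize by dividing by the sum 389/200:
  π = (200/389, 144/389, 45/389).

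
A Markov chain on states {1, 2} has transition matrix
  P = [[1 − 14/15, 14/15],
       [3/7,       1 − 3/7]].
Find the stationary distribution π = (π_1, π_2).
π_1 = 45/143, π_2 = 98/143

Solve πP = π with π_1 + π_2 = 1. From πP = π: π_1 · (1 − 14/15) + π_2 · 3/7 = π_1 ⇒ π_2 · 3/7 = π_1 · 14/15 ⇒ π_2/π_1 = (14/15)/(3/7) = 98/45. Together with π_1 + π_2 = 1:
  π_1 = (3/7)/(14/15 + 3/7) = (3/7)/(143/105) = 45/143,
  π_2 = (14/15)/(14/15 + 3/7) = (14/15)/(143/105) = 98/143.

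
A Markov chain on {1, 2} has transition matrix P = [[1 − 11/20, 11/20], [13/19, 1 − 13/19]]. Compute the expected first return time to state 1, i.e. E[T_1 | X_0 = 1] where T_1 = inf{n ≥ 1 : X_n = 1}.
E[T_1 | X_0 = 1] = 1/π_1 = 469/260

For an irreducible recurrent Markov chain with stationary distribution π, E[T_i | X_0 = i] = 1/π_i (Kac's formula). Here π_1 = (13/19)/(11/20 + 13/19) = (13/19)/(469/380) = 260/469, so E[T_1 | X_0 = 1] = 1/π_1 = (11/20 + 13/19)/(13/19) = (469/380)/(13/19) = 469/260.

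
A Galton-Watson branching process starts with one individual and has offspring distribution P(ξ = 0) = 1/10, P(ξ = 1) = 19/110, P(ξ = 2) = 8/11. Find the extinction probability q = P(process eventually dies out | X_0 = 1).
q = 11/80

The pgf is f(s) = 1/10 + 19/110·s + 8/11·s². The extinction probability q is the smallest fixed point of f in [0, 1]. Setting s = f(s):
  8/11·s² + (19/110 − 1)·s + 1/10 = 0
  8/11·s² − (1/10 + 8/11)·s + 1/10 = 0
which factors as (s − 1)·(8/11·s − 1/10) = 0, giving roots s = 1 and s = (1/10)/(8/11) = 11/80.
Mean offspring μ = 19/110 + 2·8/11 = 179/110 > 1 (supercritical), so q < 1. The extinction probability is the smaller root: q = (1/10)/(8/11) = 11/80.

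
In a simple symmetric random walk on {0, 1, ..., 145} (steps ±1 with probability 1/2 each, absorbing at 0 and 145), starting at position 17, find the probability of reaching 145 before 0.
P(hit 145 before 0) = 17/145

Let u_k = P(hit 145 before 0 | start at k). Then u_0 = 0, u_145 = 1, and u_k = u_{k-1}/2 + u_{k+1}/2 for 1 ≤ k ≤ 144. This harmonic recurrence is solved by u_k = k/145, giving u_17 = 17/145.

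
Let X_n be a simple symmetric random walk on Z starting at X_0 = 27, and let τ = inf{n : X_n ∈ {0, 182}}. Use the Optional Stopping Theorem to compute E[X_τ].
E[X_τ] = 27

X_n is a martingale and τ is a bounded-mean stopping time (indeed τ is finite a.s. with bounded expectation since the walk is in a bounded region). By the OST, E[X_τ] = E[X_0] = 27. Equivalently: E[X_τ] = 182 · P(hit 182 first) + 0 · P(hit 0 first) = 182 · (27/182) = 27.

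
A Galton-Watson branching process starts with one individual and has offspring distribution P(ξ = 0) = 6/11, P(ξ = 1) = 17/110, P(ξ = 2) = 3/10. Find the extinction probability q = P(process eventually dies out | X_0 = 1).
q = 1

Mean offspring μ = 0·6/11 + 1·17/110 + 2·3/10 = 83/110 ≤ 1. For μ ≤ 1 with offspring not concentrated at 1, the Galton-Watson process goes extinct almost surely, so q = 1.
(Algebraic check: The pgf is f(s) = 6/11 + 17/110·s + 3/10·s². The extinction probability q is the smallest fixed point of f in [0, 1]. Setting s = f(s):
  3/10·s² + (17/110 − 1)·s + 6/11 = 0
  3/10·s² − (6/11 + 3/10)·s + 6/11 = 0
which factors as (s − 1)·(3/10·s − 6/11) = 0, giving roots s = 1 and s = (6/11)/(3/10) = 20/11. Since 20/11 ≥ 1, the smallest root in [0, 1] is s = 1.)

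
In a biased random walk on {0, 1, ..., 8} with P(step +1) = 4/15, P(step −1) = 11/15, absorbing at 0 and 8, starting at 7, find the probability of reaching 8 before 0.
P(hit 8 before 0) = (1 − (11/4)^7) / (1 − (11/4)^8) = 11126164/30613335

Let u_k denote P(reach 8 before 0 | start at k). Boundary: u_0 = 0, u_8 = 1. Recurrence: u_k = 4/15·u_{k+1} + 11/15·u_{k-1} for 1 ≤ k ≤ 7. Try u_k = A + B·r^k with r = q/p = (11/15)/(4/15) = 11/4. Substitution satisfies the recurrence; boundary conditions give:
  u_k = (1 − r^k) / (1 − r^N) = (1 − (11/4)^7) / (1 − (11/4)^8) = 11126164/30613335.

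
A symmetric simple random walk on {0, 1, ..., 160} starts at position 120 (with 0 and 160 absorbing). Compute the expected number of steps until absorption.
E[τ | X_0 = 120] = 4800

Let v_k = E[τ | X_0 = k]. Boundary: v_0 = v_160 = 0. Recurrence: v_k = 1 + (v_{k-1} + v_{k+1})/2 for 1 ≤ k ≤ 159. The particular solution to v_k − (v_{k-1} + v_{k+1})/2 = 1 is v_k = −k^2. Adding homogeneous solution A + B k and matching boundaries gives v_k = k (160 − k). Substituting k = 120: v_120 = 120 · 40 = 4800.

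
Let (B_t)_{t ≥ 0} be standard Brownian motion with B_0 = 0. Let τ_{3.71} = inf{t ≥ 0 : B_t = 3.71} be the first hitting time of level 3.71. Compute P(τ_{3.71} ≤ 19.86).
P(τ_{3.71} ≤ 19.86) = 2(1 − Φ(3.71/√19.86)) = 2(1 − Φ(0.8325)) ≈ 0.4051

By the reflection principle for standard BM, P(τ_b ≤ t) = 2 · P(B_t ≥ b). Since B_t ~ N(0, t), P(B_t ≥ 3.71) = 1 − Φ(3.71/√t) = 1 − Φ(3.71/√19.86) = 1 − Φ(0.8325) ≈ 0.20256. Doubling: P(τ_{3.71} ≤ 19.86) ≈ 2 · 0.20256 = 0.40512 ≈ 0.4051.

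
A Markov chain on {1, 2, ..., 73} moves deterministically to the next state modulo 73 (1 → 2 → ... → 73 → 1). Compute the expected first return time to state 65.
E[T_65 | X_0 = 65] = 73

The chain cycles deterministically, so starting at state 65 it returns in exactly 73 steps. Equivalently, the stationary distribution is uniform π_j = 1/73 for every state j, so by Kac's formula E[T_65] = 1/π_65 = 73.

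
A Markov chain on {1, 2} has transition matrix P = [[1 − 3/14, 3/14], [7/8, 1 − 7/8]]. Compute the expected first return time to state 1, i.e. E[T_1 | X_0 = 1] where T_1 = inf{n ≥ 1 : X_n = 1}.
E[T_1 | X_0 = 1] = 1/π_1 = 61/49

For an irreducible recurrent Markov chain with stationary distribution π, E[T_i | X_0 = i] = 1/π_i (Kac's formula). Here π_1 = (7/8)/(3/14 + 7/8) = (7/8)/(61/56) = 49/61, so E[T_1 | X_0 = 1] = 1/π_1 = (3/14 + 7/8)/(7/8) = (61/56)/(7/8) = 61/49.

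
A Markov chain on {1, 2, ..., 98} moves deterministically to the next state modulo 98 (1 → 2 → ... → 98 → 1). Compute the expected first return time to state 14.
E[T_14 | X_0 = 14] = 98

The chain cycles deterministically, so starting at state 14 it returns in exactly 98 steps. Equivalently, the stationary distribution is uniform π_j = 1/98 for every state j, so by Kac's formula E[T_14] = 1/π_14 = 98.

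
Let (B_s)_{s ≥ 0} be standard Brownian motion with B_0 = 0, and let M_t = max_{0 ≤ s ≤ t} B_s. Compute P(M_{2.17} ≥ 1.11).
P(M_{2.17} ≥ 1.11) = 2·P(B_{2.17} ≥ 1.11) = 2(1 − Φ(1.11/√2.17)) ≈ 0.4511

By the reflection principle for Brownian motion, P(M_t ≥ a) = 2 · P(B_t ≥ a) for a ≥ 0. Since B_t ~ N(0, t), P(B_t ≥ 1.11) = 1 − Φ(1.11/√t) = 1 − Φ(1.11/√2.17) = 1 − Φ(0.7535). So
  P(M_{2.17} ≥ 1.11) = 2(1 − Φ(0.7535)) ≈ 0.4511.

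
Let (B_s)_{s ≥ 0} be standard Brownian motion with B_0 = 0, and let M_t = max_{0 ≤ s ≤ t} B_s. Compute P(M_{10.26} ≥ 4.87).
P(M_{10.26} ≥ 4.87) = 2·P(B_{10.26} ≥ 4.87) = 2(1 − Φ(4.87/√10.26)) ≈ 0.1284

By the reflection principle for Brownian motion, P(M_t ≥ a) = 2 · P(B_t ≥ a) for a ≥ 0. Since B_t ~ N(0, t), P(B_t ≥ 4.87) = 1 − Φ(4.87/√t) = 1 − Φ(4.87/√10.26) = 1 − Φ(1.5204). So
  P(M_{10.26} ≥ 4.87) = 2(1 − Φ(1.5204)) ≈ 0.1284.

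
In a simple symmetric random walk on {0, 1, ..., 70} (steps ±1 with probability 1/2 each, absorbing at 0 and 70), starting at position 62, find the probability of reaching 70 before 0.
P(hit 70 before 0) = 62/70 = 31/35

Let u_k = P(hit 70 before 0 | start at k). Then u_0 = 0, u_70 = 1, and u_k = u_{k-1}/2 + u_{k+1}/2 for 1 ≤ k ≤ 69. This harmonic recurrence is solved by u_k = k/70, giving u_62 = 62/70 = 31/35.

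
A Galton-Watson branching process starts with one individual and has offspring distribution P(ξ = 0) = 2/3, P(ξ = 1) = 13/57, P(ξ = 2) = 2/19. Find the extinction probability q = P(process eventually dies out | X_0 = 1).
q = 1

Mean offspring μ = 0·2/3 + 1·13/57 + 2·2/19 = 25/57 ≤ 1. For μ ≤ 1 with offspring not concentrated at 1, the Galton-Watson process goes extinct almost surely, so q = 1.
(Algebraic check: The pgf is f(s) = 2/3 + 13/57·s + 2/19·s². The extinction probability q is the smallest fixed point of f in [0, 1]. Setting s = f(s):
  2/19·s² + (13/57 − 1)·s + 2/3 = 0
  2/19·s² − (2/3 + 2/19)·s + 2/3 = 0
which factors as (s − 1)·(2/19·s − 2/3) = 0, giving roots s = 1 and s = (2/3)/(2/19) = 19/3. Since 19/3 ≥ 1, the smallest root in [0, 1] is s = 1.)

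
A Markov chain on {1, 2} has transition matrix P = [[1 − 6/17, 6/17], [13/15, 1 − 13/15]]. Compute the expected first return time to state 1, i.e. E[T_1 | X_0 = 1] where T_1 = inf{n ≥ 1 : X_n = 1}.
E[T_1 | X_0 = 1] = 1/π_1 = 311/221

For an irreducible recurrent Markov chain with stationary distribution π, E[T_i | X_0 = i] = 1/π_i (Kac's formula). Here π_1 = (13/15)/(6/17 + 13/15) = (13/15)/(311/255) = 221/311, so E[T_1 | X_0 = 1] = 1/π_1 = (6/17 + 13/15)/(13/15) = (311/255)/(13/15) = 311/221.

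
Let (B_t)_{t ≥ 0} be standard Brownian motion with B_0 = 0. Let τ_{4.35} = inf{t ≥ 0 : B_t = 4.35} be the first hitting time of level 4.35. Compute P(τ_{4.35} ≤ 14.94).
P(τ_{4.35} ≤ 14.94) = 2(1 − Φ(4.35/√14.94)) = 2(1 − Φ(1.1254)) ≈ 0.2604

By the reflection principle for standard BM, P(τ_b ≤ t) = 2 · P(B_t ≥ b). Since B_t ~ N(0, t), P(B_t ≥ 4.35) = 1 − Φ(4.35/√t) = 1 − Φ(4.35/√14.94) = 1 − Φ(1.1254) ≈ 0.13021. Doubling: P(τ_{4.35} ≤ 14.94) ≈ 2 · 0.13021 = 0.26042 ≈ 0.2604.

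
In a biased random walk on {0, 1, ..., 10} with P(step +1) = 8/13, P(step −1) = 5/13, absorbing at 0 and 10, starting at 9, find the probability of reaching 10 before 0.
P(hit 10 before 0) = (1 − (5/8)^9) / (1 − (5/8)^10) = 352705608/354658733

Let u_k denote P(reach 10 before 0 | start at k). Boundary: u_0 = 0, u_10 = 1. Recurrence: u_k = 8/13·u_{k+1} + 5/13·u_{k-1} for 1 ≤ k ≤ 9. Try u_k = A + B·r^k with r = q/p = (5/13)/(8/13) = 5/8. Substitution satisfies the recurrence; boundary conditions give:
  u_k = (1 − r^k) / (1 − r^N) = (1 − (5/8)^9) / (1 − (5/8)^10) = 352705608/354658733.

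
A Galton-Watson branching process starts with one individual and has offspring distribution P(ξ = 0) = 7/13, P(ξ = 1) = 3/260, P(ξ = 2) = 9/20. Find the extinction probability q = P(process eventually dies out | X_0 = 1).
q = 1

Mean offspring μ = 0·7/13 + 1·3/260 + 2·9/20 = 237/260 ≤ 1. For μ ≤ 1 with offspring not concentrated at 1, the Galton-Watson process goes extinct almost surely, so q = 1.
(Algebraic check: The pgf is f(s) = 7/13 + 3/260·s + 9/20·s². The extinction probability q is the smallest fixed point of f in [0, 1]. Setting s = f(s):
  9/20·s² + (3/260 − 1)·s + 7/13 = 0
  9/20·s² − (7/13 + 9/20)·s + 7/13 = 0
which factors as (s − 1)·(9/20·s − 7/13) = 0, giving roots s = 1 and s = (7/13)/(9/20) = 140/117. Since 140/117 ≥ 1, the smallest root in [0, 1] is s = 1.)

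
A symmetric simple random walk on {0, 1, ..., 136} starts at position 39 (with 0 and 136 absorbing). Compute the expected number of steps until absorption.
E[τ | X_0 = 39] = 3783

Let v_k = E[τ | X_0 = k]. Boundary: v_0 = v_136 = 0. Recurrence: v_k = 1 + (v_{k-1} + v_{k+1})/2 for 1 ≤ k ≤ 135. The particular solution to v_k − (v_{k-1} + v_{k+1})/2 = 1 is v_k = −k^2. Adding homogeneous solution A + B k and matching boundaries gives v_k = k (136 − k). Substituting k = 39: v_39 = 39 · 97 = 3783.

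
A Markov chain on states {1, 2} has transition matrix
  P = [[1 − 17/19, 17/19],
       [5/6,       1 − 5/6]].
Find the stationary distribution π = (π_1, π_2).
π_1 = 95/197, π_2 = 102/197

Solve πP = π with π_1 + π_2 = 1. From πP = π: π_1 · (1 − 17/19) + π_2 · 5/6 = π_1 ⇒ π_2 · 5/6 = π_1 · 17/19 ⇒ π_2/π_1 = (17/19)/(5/6) = 102/95. Together with π_1 + π_2 = 1:
  π_1 = (5/6)/(17/19 + 5/6) = (5/6)/(197/114) = 95/197,
  π_2 = (17/19)/(17/19 + 5/6) = (17/19)/(197/114) = 102/197.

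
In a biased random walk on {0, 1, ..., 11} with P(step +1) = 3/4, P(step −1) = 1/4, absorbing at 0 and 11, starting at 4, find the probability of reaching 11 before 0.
P(hit 11 before 0) = (1 − (1/3)^4) / (1 − (1/3)^11) = 87480/88573

Let u_k denote P(reach 11 before 0 | start at k). Boundary: u_0 = 0, u_11 = 1. Recurrence: u_k = 3/4·u_{k+1} + 1/4·u_{k-1} for 1 ≤ k ≤ 10. Try u_k = A + B·r^k with r = q/p = (1/4)/(3/4) = 1/3. Substitution satisfies the recurrence; boundary conditions give:
  u_k = (1 − r^k) / (1 − r^N) = (1 − (1/3)^4) / (1 − (1/3)^11) = 87480/88573.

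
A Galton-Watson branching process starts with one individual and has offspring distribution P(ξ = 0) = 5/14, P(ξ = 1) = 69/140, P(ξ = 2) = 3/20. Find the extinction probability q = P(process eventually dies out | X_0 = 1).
q = 1

Mean offspring μ = 0·5/14 + 1·69/140 + 2·3/20 = 111/140 ≤ 1. For μ ≤ 1 with offspring not concentrated at 1, the Galton-Watson process goes extinct almost surely, so q = 1.
(Algebraic check: The pgf is f(s) = 5/14 + 69/140·s + 3/20·s². The extinction probability q is the smallest fixed point of f in [0, 1]. Setting s = f(s):
  3/20·s² + (69/140 − 1)·s + 5/14 = 0
  3/20·s² − (5/14 + 3/20)·s + 5/14 = 0
which factors as (s − 1)·(3/20·s − 5/14) = 0, giving roots s = 1 and s = (5/14)/(3/20) = 50/21. Since 50/21 ≥ 1, the smallest root in [0, 1] is s = 1.)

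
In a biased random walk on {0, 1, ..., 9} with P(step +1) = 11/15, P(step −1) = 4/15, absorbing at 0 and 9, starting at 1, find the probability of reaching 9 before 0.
P(hit 9 before 0) = (1 − (4/11)^1) / (1 − (4/11)^9) = 214358881/336812221

Let u_k denote P(reach 9 before 0 | start at k). Boundary: u_0 = 0, u_9 = 1. Recurrence: u_k = 11/15·u_{k+1} + 4/15·u_{k-1} for 1 ≤ k ≤ 8. Try u_k = A + B·r^k with r = q/p = (4/15)/(11/15) = 4/11. Substitution satisfies the recurrence; boundary conditions give:
  u_k = (1 − r^k) / (1 − r^N) = (1 − (4/11)^1) / (1 − (4/11)^9) = 214358881/336812221.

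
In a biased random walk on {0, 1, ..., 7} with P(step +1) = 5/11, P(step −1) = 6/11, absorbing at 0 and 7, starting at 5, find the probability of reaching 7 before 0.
P(hit 7 before 0) = (1 − (6/5)^5) / (1 − (6/5)^7) = 116275/201811

Let u_k denote P(reach 7 before 0 | start at k). Boundary: u_0 = 0, u_7 = 1. Recurrence: u_k = 5/11·u_{k+1} + 6/11·u_{k-1} for 1 ≤ k ≤ 6. Try u_k = A + B·r^k with r = q/p = (6/11)/(5/11) = 6/5. Substitution satisfies the recurrence; boundary conditions give:
  u_k = (1 − r^k) / (1 − r^N) = (1 − (6/5)^5) / (1 − (6/5)^7) = 116275/201811.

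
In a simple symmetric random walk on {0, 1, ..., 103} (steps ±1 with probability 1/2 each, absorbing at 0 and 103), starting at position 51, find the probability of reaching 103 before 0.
P(hit 103 before 0) = 51/103

Let u_k = P(hit 103 before 0 | start at k). Then u_0 = 0, u_103 = 1, and u_k = u_{k-1}/2 + u_{k+1}/2 for 1 ≤ k ≤ 102. This harmonic recurrence is solved by u_k = k/103, giving u_51 = 51/103.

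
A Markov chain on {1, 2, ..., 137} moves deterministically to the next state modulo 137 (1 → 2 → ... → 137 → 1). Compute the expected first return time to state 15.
E[T_15 | X_0 = 15] = 137

The chain cycles deterministically, so starting at state 15 it returns in exactly 137 steps. Equivalently, the stationary distribution is uniform π_j = 1/137 for every state j, so by Kac's formula E[T_15] = 1/π_15 = 137.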